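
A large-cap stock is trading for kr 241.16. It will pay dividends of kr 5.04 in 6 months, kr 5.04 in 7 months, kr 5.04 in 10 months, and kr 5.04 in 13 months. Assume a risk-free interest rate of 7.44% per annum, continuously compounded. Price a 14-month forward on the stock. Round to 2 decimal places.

PV(dividends) I = 5.04·e^(−0.0744·6/12) + 5.04·e^(−0.0744·7/12) + 5.04·e^(−0.0744·10/12) + 5.04·e^(−0.0744·13/12)
I = 4.8560 + 4.8259 + 4.7370 + 4.6497 = 19.0686
F = (S − I)·e^(rT) = (241.16 − 19.0686) · e^(0.0744·14/12)
= 222.0914 · e^0.086800 = 222.0914 × 1.090679 = kr 242.23

kr 242.23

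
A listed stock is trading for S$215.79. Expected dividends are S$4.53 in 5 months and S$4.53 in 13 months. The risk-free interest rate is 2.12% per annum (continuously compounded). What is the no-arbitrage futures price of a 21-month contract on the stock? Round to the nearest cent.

PV(dividends) I = 4.53·e^(−0.0212·5/12) + 4.53·e^(−0.0212·13/12)
I = 4.4902 + 4.4271 = 8.9173
F = (S − I)·e^(rT) = (215.79 − 8.9173) · e^(0.0212·21/12)
= 206.8727 · e^0.037100 = 206.8727 × 1.037797 = S$214.69

S$214.69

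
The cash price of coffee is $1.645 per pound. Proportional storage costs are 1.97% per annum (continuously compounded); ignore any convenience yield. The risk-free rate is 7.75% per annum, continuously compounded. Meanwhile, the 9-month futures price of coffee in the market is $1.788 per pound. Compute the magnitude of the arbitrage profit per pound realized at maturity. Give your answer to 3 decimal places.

Fair futures: F* = S·e^(carry·T), with carry = (r + u) = 0.0775 + 0.0197 = 0.0972
F* = 1.645 · e^(0.0972 × 9/12) = 1.645 · e^0.072900 = 1.645 × 1.075623 = $1.7694
Market $1.788 > fair $1.7694: forward overpriced → cash-and-carry (buy spot, short the forward).
At maturity, profit = |F_mkt − F*| = |1.788 − 1.7694| = $0.019 per pound

$0.019 per pound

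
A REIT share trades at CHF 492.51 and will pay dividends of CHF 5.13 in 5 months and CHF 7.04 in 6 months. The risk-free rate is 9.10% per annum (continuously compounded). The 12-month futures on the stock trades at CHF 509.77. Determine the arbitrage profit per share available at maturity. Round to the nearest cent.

PV(dividends) I = 5.13·e^(−0.0910·5/12) + 7.04·e^(−0.0910·6/12) = 11.6660
Fair futures F* = (S − I)·e^(rT) = (492.51 − 11.6660)·e^0.091000 = 480.8440 × 1.095269 = 526.6535
Market CHF 509.77 < fair 526.6535: forward underpriced → reverse cash-and-carry (short the stock, invest proceeds at r, pay the dividends, go long the forward).
Profit at T = |F_mkt − F*| = |509.77 − 526.6535| = CHF 16.88 per share

CHF 16.88 per share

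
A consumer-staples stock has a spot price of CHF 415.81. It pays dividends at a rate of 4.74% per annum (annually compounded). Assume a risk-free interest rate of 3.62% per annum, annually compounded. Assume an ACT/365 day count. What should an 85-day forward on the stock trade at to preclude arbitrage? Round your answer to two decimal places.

F = S · (1+r)^T / (1+q)^T
= 415.81 × 1.008316 / 1.010843 = 415.81 × 0.997500
F = CHF 414.77

CHF 414.77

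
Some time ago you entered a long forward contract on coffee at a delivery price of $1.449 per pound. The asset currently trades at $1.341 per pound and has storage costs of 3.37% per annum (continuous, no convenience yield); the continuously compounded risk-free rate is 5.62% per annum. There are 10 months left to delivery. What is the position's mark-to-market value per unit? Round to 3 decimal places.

-$0.004 per pound

Current fair forward for the remaining 10 months: F = S·e^((r + u)·T), (r + u) = 0.0562 + 0.0337 = 0.0899
F = 1.341 · e^(0.0899 × 10/12) = 1.341 × 1.077794 = 1.4453
Value of long forward = (F − K)·e^(−rT) = (1.4453 − 1.449) · e^(−0.0562·10/12)
= -0.0037 × 0.954246 = -0.004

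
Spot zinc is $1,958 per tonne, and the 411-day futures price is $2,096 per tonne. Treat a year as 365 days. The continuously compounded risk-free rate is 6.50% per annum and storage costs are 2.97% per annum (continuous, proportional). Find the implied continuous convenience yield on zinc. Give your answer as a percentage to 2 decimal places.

3.42%

F = S·e^((r+u−y)T) ⇒ (r+u−y) = ln(F/S)/T
ln(2096/1958) = 0.068107; /T ⇒ 0.060484
y = r + u − ln(F/S)/T = 0.0650 + 0.0297 − 0.060484 = 0.034216
y = 3.42%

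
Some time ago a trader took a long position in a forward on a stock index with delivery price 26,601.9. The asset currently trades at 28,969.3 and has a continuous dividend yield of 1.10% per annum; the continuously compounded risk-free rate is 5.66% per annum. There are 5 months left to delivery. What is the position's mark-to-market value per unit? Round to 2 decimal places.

Current fair forward for the remaining 5 months: F = S·e^((r − q)·T), (r − q) = 0.0566 − 0.0110 = 0.0456
F = 28969.3 · e^(0.0456 × 5/12) = 28969.3 × 1.01918165 = 29524.9790
Value of long forward = (F − K)·e^(−rT) = (29524.9790 − 26601.9) · e^(−0.0566·5/12)
= 2923.0790 × 0.97669258 = 2854.95

2854.95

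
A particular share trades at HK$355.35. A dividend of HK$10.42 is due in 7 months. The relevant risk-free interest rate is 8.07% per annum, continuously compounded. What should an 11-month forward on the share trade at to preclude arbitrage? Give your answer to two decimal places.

HK$371.93

PV(dividends) I = 10.42·e^(−0.0807·7/12)
I = 9.9408
F = (S − I)·e^(rT) = (355.35 − 9.9408) · e^(0.0807·11/12)
= 345.4092 · e^0.073975 = 345.4092 × 1.076780 = HK$371.93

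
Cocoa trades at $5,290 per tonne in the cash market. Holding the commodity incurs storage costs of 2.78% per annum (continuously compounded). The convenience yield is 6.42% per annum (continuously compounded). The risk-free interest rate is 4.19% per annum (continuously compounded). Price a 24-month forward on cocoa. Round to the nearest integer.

Net carry = r + u − y = 0.0419 + 0.0278 − 0.0642 = 0.0055
F = S·e^((r+u−y)T) = 5290 · e^(0.0055 × 24/12) = 5290 · e^0.011000
= 5290 × 1.011061 = $5,349 per tonne

$5,349 per tonne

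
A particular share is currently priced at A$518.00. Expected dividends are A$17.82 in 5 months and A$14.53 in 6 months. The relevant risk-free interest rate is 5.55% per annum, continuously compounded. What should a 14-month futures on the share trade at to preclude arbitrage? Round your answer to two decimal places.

A$519.00

PV(dividends) I = 17.82·e^(−0.0555·5/12) + 14.53·e^(−0.0555·6/12)
I = 17.4126 + 14.1323 = 31.5449
F = (S − I)·e^(rT) = (518.00 − 31.5449) · e^(0.0555·14/12)
= 486.4551 · e^0.064750 = 486.4551 × 1.066892 = A$519.00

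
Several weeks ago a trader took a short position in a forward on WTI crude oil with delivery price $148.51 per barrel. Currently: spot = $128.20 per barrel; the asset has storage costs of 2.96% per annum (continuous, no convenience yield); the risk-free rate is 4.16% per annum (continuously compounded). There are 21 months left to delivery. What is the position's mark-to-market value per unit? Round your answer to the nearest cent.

$3.07 per barrel

Current fair forward for the remaining 21 months: F = S·e^((r + u)·T), (r + u) = 0.0416 + 0.0296 = 0.0712
F = 128.20 · e^(0.0712 × 21/12) = 128.20 × 1.132695 = 145.2115
Value of long forward = (F − K)·e^(−rT) = (145.2115 − 148.51) · e^(−0.0416·21/12)
= -3.2985 × 0.929787 = -3.07
Short position value = −(long value) = $3.07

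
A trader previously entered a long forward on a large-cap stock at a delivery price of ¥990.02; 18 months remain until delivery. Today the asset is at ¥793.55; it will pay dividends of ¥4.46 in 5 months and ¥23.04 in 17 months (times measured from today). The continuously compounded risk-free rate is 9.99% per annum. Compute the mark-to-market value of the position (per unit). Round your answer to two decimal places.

PV(remaining dividends) I = 4.46·e^(−0.0999·5/12) + 23.04·e^(−0.0999·17/12) = 24.2777
Current forward F = (S − I)·e^(rT) = (793.55 − 24.2777)·e^(0.0999·18/12) = 769.2723 × 1.161660 = 893.6329
Value (long) = (F − K)·e^(−rT) = (893.6329 − 990.02) × 0.860837 = -82.9736
Value = -¥82.97

-¥82.97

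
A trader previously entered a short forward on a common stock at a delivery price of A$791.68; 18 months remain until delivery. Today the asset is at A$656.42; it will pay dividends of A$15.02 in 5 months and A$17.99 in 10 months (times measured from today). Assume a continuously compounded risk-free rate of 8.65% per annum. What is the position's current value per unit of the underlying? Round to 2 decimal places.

A$70.15

PV(remaining dividends) I = 15.02·e^(−0.0865·5/12) + 17.99·e^(−0.0865·10/12) = 31.2271
Current forward F = (S − I)·e^(rT) = (656.42 − 31.2271)·e^(0.0865·18/12) = 625.1929 × 1.138544 = 711.8096
Value (long) = (F − K)·e^(−rT) = (711.8096 − 791.68) × 0.878315 = -70.1514
Short position value = −(long value) = A$70.15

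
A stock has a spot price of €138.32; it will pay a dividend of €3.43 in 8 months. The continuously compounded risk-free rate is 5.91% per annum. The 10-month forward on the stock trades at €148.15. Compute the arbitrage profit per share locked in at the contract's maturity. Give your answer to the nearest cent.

PV(dividends) I = 3.43·e^(−0.0591·8/12) = 3.2975
Fair forward F* = (S − I)·e^(rT) = (138.32 − 3.2975)·e^0.049250 = 135.0225 × 1.050483 = 141.8388
Market €148.15 > fair 141.8388: forward overpriced → cash-and-carry (borrow at r, buy the stock and collect the dividends, short the forward).
Profit at T = |F_mkt − F*| = |148.15 − 141.8388| = €6.31 per share

€6.31 per share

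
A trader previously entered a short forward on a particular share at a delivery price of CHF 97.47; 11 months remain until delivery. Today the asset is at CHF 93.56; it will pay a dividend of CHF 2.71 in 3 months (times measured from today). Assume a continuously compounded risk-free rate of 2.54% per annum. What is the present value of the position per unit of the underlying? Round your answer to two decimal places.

PV(remaining dividends) I = 2.71·e^(−0.0254·3/12) = 2.6928
Current forward F = (S − I)·e^(rT) = (93.56 − 2.6928)·e^(0.0254·11/12) = 90.8672 × 1.023557 = 93.0078
Value (long) = (F − K)·e^(−rT) = (93.0078 − 97.47) × 0.976986 = -4.3595
Short position value = −(long value) = CHF 4.36

CHF 4.36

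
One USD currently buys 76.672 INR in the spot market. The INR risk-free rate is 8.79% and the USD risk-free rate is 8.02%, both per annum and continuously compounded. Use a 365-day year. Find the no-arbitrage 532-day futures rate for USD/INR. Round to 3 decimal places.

77.537

F = S·e^((r_INR − r_USD)T) = 76.672 · e^((0.0879 − 0.0802) × 532/365)
= 76.672 · e^0.011223 = 76.672 × 1.011286
F = 77.537 INR per USD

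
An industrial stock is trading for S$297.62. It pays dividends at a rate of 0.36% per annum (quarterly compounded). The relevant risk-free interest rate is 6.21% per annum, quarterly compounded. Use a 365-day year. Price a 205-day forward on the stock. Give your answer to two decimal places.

F = S · (1+r/4)^(4T) / (1+q/4)^(4T)
= 297.62 × 1.035216 / 1.002023 = 297.62 × 1.033126
F = S$307.48

S$307.48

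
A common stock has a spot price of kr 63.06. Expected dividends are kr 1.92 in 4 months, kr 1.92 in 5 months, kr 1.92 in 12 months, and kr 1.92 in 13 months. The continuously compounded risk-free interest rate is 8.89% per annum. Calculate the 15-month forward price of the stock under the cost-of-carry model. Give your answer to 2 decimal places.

PV(dividends) I = 1.92·e^(−0.0889·4/12) + 1.92·e^(−0.0889·5/12) + 1.92·e^(−0.0889·12/12) + 1.92·e^(−0.0889·13/12)
I = 1.8639 + 1.8502 + 1.7567 + 1.7437 = 7.2145
F = (S − I)·e^(rT) = (63.06 − 7.2145) · e^(0.0889·15/12)
= 55.8455 · e^0.111125 = 55.8455 × 1.117535 = kr 62.41

kr 62.41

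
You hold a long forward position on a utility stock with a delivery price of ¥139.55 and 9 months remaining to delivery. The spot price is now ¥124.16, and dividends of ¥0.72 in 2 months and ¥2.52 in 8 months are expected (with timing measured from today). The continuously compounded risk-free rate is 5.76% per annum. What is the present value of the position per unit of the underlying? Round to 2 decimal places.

PV(remaining dividends) I = 0.72·e^(−0.0576·2/12) + 2.52·e^(−0.0576·8/12) = 3.1382
Current forward F = (S − I)·e^(rT) = (124.16 − 3.1382)·e^(0.0576·9/12) = 121.0218 × 1.044147 = 126.3645
Value (long) = (F − K)·e^(−rT) = (126.3645 − 139.55) × 0.957720 = -12.6280
Value = -¥12.63

-¥12.63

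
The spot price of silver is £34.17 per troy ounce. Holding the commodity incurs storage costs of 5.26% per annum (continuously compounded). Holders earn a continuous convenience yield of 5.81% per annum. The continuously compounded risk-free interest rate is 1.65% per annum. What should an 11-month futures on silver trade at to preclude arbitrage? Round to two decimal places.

£34.52 per troy ounce

Net carry = r + u − y = 0.0165 + 0.0526 − 0.0581 = 0.0110
F = S·e^((r+u−y)T) = 34.17 · e^(0.0110 × 11/12) = 34.17 · e^0.010083
= 34.17 × 1.010134 = £34.52 per troy ounce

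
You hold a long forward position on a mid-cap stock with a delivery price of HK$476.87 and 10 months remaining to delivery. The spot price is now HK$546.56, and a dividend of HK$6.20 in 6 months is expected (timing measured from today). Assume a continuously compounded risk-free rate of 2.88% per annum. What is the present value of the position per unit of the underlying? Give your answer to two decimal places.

PV(remaining dividends) I = 6.20·e^(−0.0288·6/12) = 6.1114
Current forward F = (S − I)·e^(rT) = (546.56 − 6.1114)·e^(0.0288·10/12) = 540.4486 × 1.024290 = 553.5761
Value (long) = (F − K)·e^(−rT) = (553.5761 − 476.87) × 0.976286 = 74.8871
Value = HK$74.89

HK$74.89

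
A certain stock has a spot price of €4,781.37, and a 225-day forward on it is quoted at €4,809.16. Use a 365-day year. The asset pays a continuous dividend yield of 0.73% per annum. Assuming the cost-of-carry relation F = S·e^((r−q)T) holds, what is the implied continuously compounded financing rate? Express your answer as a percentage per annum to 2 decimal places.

From F = S·e^((r−q)T): (r − q) = ln(F/S)/T
ln(4809.16/4781.37) = ln(1.005812) = 0.005795
(r − q) = 0.005795 / (225/365) = 0.009401
r = ln(F/S)/T + q = 0.009401 + 0.0073 = 0.016701
r = 1.67%

1.67%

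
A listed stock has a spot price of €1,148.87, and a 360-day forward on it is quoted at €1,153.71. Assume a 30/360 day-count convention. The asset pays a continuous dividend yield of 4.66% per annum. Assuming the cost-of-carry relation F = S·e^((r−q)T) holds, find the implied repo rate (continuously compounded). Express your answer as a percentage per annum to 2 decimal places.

5.08%

From F = S·e^((r−q)T): (r − q) = ln(F/S)/T
ln(1153.71/1148.87) = ln(1.004213) = 0.004204
(r − q) = 0.004204 / (360/360) = 0.004204
r = ln(F/S)/T + q = 0.004204 + 0.0466 = 0.050804
r = 5.08%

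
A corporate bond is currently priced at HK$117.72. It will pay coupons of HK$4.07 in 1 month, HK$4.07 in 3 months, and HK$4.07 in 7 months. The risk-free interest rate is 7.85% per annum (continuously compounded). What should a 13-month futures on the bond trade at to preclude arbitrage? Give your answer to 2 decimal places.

HK$115.19

PV(coupons) I = 4.07·e^(−0.0785·1/12) + 4.07·e^(−0.0785·3/12) + 4.07·e^(−0.0785·7/12)
I = 4.0435 + 3.9909 + 3.8878 = 11.9222
F = (S − I)·e^(rT) = (117.72 − 11.9222) · e^(0.0785·13/12)
= 105.7978 · e^0.085042 = 105.7978 × 1.088763 = HK$115.19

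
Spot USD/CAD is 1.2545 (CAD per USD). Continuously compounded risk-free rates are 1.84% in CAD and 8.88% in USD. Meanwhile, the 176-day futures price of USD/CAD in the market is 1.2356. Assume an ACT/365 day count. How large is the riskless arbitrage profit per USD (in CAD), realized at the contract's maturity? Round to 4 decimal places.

Fair futures: F* = S·e^(carry·T), with carry = (r_CAD − r_USD) = 0.0184 − 0.0888 = -0.0704
F* = 1.2545 · e^(-0.0704 × 176/365) = 1.2545 · e^-0.033946 = 1.2545 × 0.966624 = 1.2126
Market 1.2356 > fair 1.2126: forward overpriced → cash-and-carry (buy spot, short the forward).
At maturity, profit = |F_mkt − F*| = |1.2356 − 1.2126| = 0.0230 per USD (in CAD)

0.0230 per USD (in CAD)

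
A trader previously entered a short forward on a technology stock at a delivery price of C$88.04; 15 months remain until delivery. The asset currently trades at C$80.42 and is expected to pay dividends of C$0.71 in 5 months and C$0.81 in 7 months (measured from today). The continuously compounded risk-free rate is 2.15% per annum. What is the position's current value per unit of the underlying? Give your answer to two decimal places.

PV(remaining dividends) I = 0.71·e^(−0.0215·5/12) + 0.81·e^(−0.0215·7/12) = 1.5036
Current forward F = (S − I)·e^(rT) = (80.42 − 1.5036)·e^(0.0215·15/12) = 78.9164 × 1.027239 = 81.0660
Value (long) = (F − K)·e^(−rT) = (81.0660 − 88.04) × 0.973483 = -6.7891
Short position value = −(long value) = C$6.79

C$6.79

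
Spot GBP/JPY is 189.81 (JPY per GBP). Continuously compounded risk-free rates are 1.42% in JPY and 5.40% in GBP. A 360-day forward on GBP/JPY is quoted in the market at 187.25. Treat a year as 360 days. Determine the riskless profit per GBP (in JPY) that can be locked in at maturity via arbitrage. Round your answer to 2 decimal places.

Fair forward: F* = S·e^(carry·T), with carry = (r_JPY − r_GBP) = 0.0142 − 0.0540 = -0.0398
F* = 189.81 · e^(-0.0398 × 360/360) = 189.81 · e^-0.039800 = 189.81 × 0.960982 = 182.4040
Market 187.25 > fair 182.4040: forward overpriced → cash-and-carry (buy spot, short the forward).
At maturity, profit = |F_mkt − F*| = |187.25 − 182.4040| = 4.85 per GBP (in JPY)

4.85 per GBP (in JPY)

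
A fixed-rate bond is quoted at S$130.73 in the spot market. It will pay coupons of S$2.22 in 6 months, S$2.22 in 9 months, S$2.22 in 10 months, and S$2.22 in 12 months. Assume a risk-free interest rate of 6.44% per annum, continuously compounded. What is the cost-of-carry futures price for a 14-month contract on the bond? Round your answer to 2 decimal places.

S$131.82

PV(coupons) I = 2.22·e^(−0.0644·6/12) + 2.22·e^(−0.0644·9/12) + 2.22·e^(−0.0644·10/12) + 2.22·e^(−0.0644·12/12)
I = 2.1497 + 2.1153 + 2.1040 + 2.0815 = 8.4505
F = (S − I)·e^(rT) = (130.73 − 8.4505) · e^(0.0644·14/12)
= 122.2795 · e^0.075133 = 122.2795 × 1.078028 = S$131.82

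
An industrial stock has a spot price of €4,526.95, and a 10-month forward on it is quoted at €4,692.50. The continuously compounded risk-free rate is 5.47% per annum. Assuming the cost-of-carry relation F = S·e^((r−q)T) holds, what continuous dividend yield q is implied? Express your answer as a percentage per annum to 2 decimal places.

1.16%

From F = S·e^((r−q)T): (r − q) = ln(F/S)/T
ln(4692.50/4526.95) = ln(1.036570) = 0.035917
(r − q) = 0.035917 / (10/12) = 0.043100
q = r − ln(F/S)/T = 0.0547 − 0.043100 = 0.011600
q = 1.16%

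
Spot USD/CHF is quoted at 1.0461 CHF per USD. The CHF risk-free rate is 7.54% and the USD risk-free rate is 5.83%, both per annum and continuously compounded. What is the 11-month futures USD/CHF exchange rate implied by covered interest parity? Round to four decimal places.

1.0626

F = S·e^((r_CHF − r_USD)T) = 1.0461 · e^((0.0754 − 0.0583) × 11/12)
= 1.0461 · e^0.015675 = 1.0461 × 1.015798
F = 1.0626 CHF per USD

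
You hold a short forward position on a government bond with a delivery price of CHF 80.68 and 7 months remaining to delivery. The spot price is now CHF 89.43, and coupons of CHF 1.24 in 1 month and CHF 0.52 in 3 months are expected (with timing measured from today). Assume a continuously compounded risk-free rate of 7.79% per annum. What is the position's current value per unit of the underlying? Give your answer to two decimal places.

PV(remaining coupons) I = 1.24·e^(−0.0779·1/12) + 0.52·e^(−0.0779·3/12) = 1.7419
Current forward F = (S − I)·e^(rT) = (89.43 − 1.7419)·e^(0.0779·7/12) = 87.6881 × 1.046490 = 91.7647
Value (long) = (F − K)·e^(−rT) = (91.7647 − 80.68) × 0.955575 = 10.5923
Short position value = −(long value) = -CHF 10.59

-CHF 10.59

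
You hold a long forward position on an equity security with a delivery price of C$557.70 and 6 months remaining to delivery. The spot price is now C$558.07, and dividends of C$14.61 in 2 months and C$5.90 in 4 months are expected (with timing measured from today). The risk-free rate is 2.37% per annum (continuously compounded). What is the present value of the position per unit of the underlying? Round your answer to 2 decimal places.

PV(remaining dividends) I = 14.61·e^(−0.0237·2/12) + 5.90·e^(−0.0237·4/12) = 20.4060
Current forward F = (S − I)·e^(rT) = (558.07 − 20.4060)·e^(0.0237·6/12) = 537.6640 × 1.011920 = 544.0730
Value (long) = (F − K)·e^(−rT) = (544.0730 − 557.70) × 0.988220 = -13.4665
Value = -C$13.47

-C$13.47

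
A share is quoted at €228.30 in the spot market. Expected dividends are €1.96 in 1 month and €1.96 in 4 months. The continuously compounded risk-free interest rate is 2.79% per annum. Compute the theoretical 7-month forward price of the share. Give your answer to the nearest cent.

€228.08

PV(dividends) I = 1.96·e^(−0.0279·1/12) + 1.96·e^(−0.0279·4/12)
I = 1.9554 + 1.9419 = 3.8973
F = (S − I)·e^(rT) = (228.30 − 3.8973) · e^(0.0279·7/12)
= 224.4027 · e^0.016275 = 224.4027 × 1.016408 = €228.08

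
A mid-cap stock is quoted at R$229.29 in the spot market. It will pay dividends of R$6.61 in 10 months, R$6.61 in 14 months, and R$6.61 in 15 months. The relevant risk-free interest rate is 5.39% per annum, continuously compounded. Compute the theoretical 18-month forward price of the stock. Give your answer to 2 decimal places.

PV(dividends) I = 6.61·e^(−0.0539·10/12) + 6.61·e^(−0.0539·14/12) + 6.61·e^(−0.0539·15/12)
I = 6.3197 + 6.2071 + 6.1793 = 18.7061
F = (S − I)·e^(rT) = (229.29 − 18.7061) · e^(0.0539·18/12)
= 210.5839 · e^0.080850 = 210.5839 × 1.084208 = R$228.32

R$228.32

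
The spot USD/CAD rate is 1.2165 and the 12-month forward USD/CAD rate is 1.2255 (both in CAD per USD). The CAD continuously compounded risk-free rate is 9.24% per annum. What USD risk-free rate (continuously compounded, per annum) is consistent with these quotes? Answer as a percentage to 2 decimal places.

F = S·e^((r_CAD − r_USD)T) ⇒ r_USD = r_CAD − ln(F/S)/T
ln(1.2255/1.2165) = 0.007371; /(12/12) = 0.007371
r_USD = 0.0924 − 0.007371 = 0.085029
r_USD = 8.50%

8.50%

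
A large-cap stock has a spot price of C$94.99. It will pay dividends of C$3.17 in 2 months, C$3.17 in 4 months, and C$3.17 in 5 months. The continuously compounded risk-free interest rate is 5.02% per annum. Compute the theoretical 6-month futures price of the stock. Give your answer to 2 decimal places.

PV(dividends) I = 3.17·e^(−0.0502·2/12) + 3.17·e^(−0.0502·4/12) + 3.17·e^(−0.0502·5/12)
I = 3.1436 + 3.1174 + 3.1044 = 9.3654
F = (S − I)·e^(rT) = (94.99 − 9.3654) · e^(0.0502·6/12)
= 85.6246 · e^0.025100 = 85.6246 × 1.025418 = C$87.80

C$87.80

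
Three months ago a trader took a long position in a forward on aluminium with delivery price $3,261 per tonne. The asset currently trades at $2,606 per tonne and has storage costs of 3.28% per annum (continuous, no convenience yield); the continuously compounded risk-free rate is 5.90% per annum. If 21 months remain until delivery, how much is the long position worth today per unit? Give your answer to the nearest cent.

Current fair forward for the remaining 21 months: F = S·e^((r + u)·T), (r + u) = 0.0590 + 0.0328 = 0.0918
F = 2606 · e^(0.0918 × 21/12) = 2606 × 1.17427390 = 3060.1578
Value of long forward = (F − K)·e^(−rT) = (3060.1578 − 3261) · e^(−0.0590·21/12)
= -200.8422 × 0.90190147 = -181.14

-$181.14 per tonne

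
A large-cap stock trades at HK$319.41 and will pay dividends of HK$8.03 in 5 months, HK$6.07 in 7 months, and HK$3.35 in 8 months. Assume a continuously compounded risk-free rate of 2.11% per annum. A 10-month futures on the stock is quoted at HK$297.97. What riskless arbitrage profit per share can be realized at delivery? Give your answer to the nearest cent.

PV(dividends) I = 8.03·e^(−0.0211·5/12) + 6.07·e^(−0.0211·7/12) + 3.35·e^(−0.0211·8/12) = 17.2587
Fair futures F* = (S − I)·e^(rT) = (319.41 − 17.2587)·e^0.017583 = 302.1513 × 1.017738 = 307.5109
Market HK$297.97 < fair 307.5109: forward underpriced → reverse cash-and-carry (short the stock, invest proceeds at r, pay the dividends, go long the forward).
Profit at T = |F_mkt − F*| = |297.97 − 307.5109| = HK$9.54 per share

HK$9.54 per share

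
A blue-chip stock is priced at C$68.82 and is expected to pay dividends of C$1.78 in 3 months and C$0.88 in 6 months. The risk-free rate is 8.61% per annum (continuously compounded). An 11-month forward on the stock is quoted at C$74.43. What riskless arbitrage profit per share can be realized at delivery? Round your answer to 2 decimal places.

PV(dividends) I = 1.78·e^(−0.0861·3/12) + 0.88·e^(−0.0861·6/12) = 2.5850
Fair forward F* = (S − I)·e^(rT) = (68.82 − 2.5850)·e^0.078925 = 66.2350 × 1.082123 = 71.6744
Market C$74.43 > fair 71.6744: forward overpriced → cash-and-carry (borrow at r, buy the stock and collect the dividends, short the forward).
Profit at T = |F_mkt − F*| = |74.43 − 71.6744| = C$2.76 per share

C$2.76 per share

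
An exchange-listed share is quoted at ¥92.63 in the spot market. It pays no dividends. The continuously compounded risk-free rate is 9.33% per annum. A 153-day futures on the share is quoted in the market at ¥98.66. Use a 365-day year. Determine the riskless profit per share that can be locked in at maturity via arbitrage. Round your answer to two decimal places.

¥2.34 per share

Fair futures: F* = S·e^(carry·T), with carry = r = 0.0933
F* = 92.63 · e^(0.0933 × 153/365) = 92.63 · e^0.039109 = 92.63 × 1.039884 = ¥96.3245
Market ¥98.66 > fair ¥96.3245: forward overpriced → cash-and-carry (buy spot, short the forward).
At maturity, profit = |F_mkt − F*| = |98.66 − 96.3245| = ¥2.34 per share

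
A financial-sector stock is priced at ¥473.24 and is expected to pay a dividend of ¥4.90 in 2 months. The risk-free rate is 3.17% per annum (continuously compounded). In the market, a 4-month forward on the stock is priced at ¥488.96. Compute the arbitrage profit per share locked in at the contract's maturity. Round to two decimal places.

¥15.62 per share

PV(dividends) I = 4.90·e^(−0.0317·2/12) = 4.8742
Fair forward F* = (S − I)·e^(rT) = (473.24 − 4.8742)·e^0.010567 = 468.3658 × 1.010623 = 473.3412
Market ¥488.96 > fair 473.3412: forward overpriced → cash-and-carry (borrow at r, buy the stock and collect the dividends, short the forward).
Profit at T = |F_mkt − F*| = |488.96 − 473.3412| = ¥15.62 per share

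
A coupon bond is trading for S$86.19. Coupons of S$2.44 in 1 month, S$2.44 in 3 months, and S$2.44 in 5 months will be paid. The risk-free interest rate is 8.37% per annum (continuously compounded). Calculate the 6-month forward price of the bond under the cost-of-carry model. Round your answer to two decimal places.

S$82.40

PV(coupons) I = 2.44·e^(−0.0837·1/12) + 2.44·e^(−0.0837·3/12) + 2.44·e^(−0.0837·5/12)
I = 2.4230 + 2.3895 + 2.3564 = 7.1689
F = (S − I)·e^(rT) = (86.19 − 7.1689) · e^(0.0837·6/12)
= 79.0211 · e^0.041850 = 79.0211 × 1.042738 = S$82.40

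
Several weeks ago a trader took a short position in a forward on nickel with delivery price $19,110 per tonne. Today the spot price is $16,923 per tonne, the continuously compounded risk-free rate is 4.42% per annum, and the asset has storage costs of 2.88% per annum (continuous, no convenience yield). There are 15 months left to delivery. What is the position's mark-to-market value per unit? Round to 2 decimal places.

$539.48 per tonne

Current fair forward for the remaining 15 months: F = S·e^((r + u)·T), (r + u) = 0.0442 + 0.0288 = 0.0730
F = 16923 · e^(0.0730 × 15/12) = 16923 × 1.09554286 = 18539.8718
Value of long forward = (F − K)·e^(−rT) = (18539.8718 − 19110) · e^(−0.0442·15/12)
= -570.1282 × 0.94624856 = -539.48
Short position value = −(long value) = $539.48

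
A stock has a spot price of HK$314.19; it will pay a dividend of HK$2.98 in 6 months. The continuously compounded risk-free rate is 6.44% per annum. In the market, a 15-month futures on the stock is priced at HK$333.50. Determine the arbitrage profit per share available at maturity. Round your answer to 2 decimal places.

HK$3.90 per share

PV(dividends) I = 2.98·e^(−0.0644·6/12) = 2.8856
Fair futures F* = (S − I)·e^(rT) = (314.19 − 2.8856)·e^0.080500 = 311.3044 × 1.083829 = 337.4007
Market HK$333.50 < fair 337.4007: forward underpriced → reverse cash-and-carry (short the stock, invest proceeds at r, pay the dividends, go long the forward).
Profit at T = |F_mkt − F*| = |333.50 − 337.4007| = HK$3.90 per share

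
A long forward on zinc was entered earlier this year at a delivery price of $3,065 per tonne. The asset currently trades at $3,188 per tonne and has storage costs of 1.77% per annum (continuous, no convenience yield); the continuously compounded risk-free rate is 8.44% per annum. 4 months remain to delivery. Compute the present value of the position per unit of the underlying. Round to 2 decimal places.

$226.89 per tonne

Current fair forward for the remaining 4 months: F = S·e^((r + u)·T), (r + u) = 0.0844 + 0.0177 = 0.1021
F = 3188 · e^(0.1021 × 4/12) = 3188 × 1.03461909 = 3298.3657
Value of long forward = (F − K)·e^(−rT) = (3298.3657 − 3065) · e^(−0.0844·4/12)
= 233.3657 × 0.97225872 = 226.89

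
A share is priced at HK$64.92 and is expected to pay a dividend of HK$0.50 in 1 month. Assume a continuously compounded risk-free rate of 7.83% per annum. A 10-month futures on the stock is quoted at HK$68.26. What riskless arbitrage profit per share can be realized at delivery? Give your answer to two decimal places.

PV(dividends) I = 0.50·e^(−0.0783·1/12) = 0.4967
Fair futures F* = (S − I)·e^(rT) = (64.92 − 0.4967)·e^0.065250 = 64.4233 × 1.067426 = 68.7671
Market HK$68.26 < fair 68.7671: forward underpriced → reverse cash-and-carry (short the stock, invest proceeds at r, pay the dividends, go long the forward).
Profit at T = |F_mkt − F*| = |68.26 − 68.7671| = HK$0.51 per share

HK$0.51 per share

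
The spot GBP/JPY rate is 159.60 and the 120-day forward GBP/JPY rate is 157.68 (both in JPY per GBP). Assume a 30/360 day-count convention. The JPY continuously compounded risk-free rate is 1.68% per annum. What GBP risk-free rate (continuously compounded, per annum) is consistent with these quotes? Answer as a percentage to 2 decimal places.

5.31%

F = S·e^((r_JPY − r_GBP)T) ⇒ r_GBP = r_JPY − ln(F/S)/T
ln(157.68/159.60) = -0.012103; /(120/360) = -0.036309
r_GBP = 0.0168 + 0.036309 = 0.053109
r_GBP = 5.31%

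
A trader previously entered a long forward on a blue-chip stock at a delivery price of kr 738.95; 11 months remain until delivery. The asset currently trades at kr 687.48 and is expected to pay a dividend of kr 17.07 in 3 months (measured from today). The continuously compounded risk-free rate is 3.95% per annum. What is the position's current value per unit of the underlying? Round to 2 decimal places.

-kr 42.09

PV(remaining dividends) I = 17.07·e^(−0.0395·3/12) = 16.9023
Current forward F = (S − I)·e^(rT) = (687.48 − 16.9023)·e^(0.0395·11/12) = 670.5777 × 1.036872 = 695.3032
Value (long) = (F − K)·e^(−rT) = (695.3032 − 738.95) × 0.964439 = -42.0947
Value = -kr 42.09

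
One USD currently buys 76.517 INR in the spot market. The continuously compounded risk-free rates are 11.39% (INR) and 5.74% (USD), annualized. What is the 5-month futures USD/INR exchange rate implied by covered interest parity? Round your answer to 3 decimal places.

78.340

F = S·e^((r_INR − r_USD)T) = 76.517 · e^((0.1139 − 0.0574) × 5/12)
= 76.517 · e^0.023542 = 76.517 × 1.023821
F = 78.340 INR per USD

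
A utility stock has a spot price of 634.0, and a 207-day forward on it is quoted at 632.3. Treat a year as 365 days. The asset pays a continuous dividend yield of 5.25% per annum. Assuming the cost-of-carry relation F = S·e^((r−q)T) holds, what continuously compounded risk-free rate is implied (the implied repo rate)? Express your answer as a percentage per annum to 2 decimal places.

From F = S·e^((r−q)T): (r − q) = ln(F/S)/T
ln(632.3/634.0) = ln(0.997319) = -0.002685
(r − q) = -0.002685 / (207/365) = -0.004734
r = ln(F/S)/T + q = -0.004734 + 0.0525 = 0.047766
r = 4.78%

4.78%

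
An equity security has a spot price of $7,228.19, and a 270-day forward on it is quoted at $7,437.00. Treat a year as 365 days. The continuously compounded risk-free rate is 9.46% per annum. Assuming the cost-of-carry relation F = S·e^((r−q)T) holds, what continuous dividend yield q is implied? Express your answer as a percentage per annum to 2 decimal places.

5.61%

From F = S·e^((r−q)T): (r − q) = ln(F/S)/T
ln(7437.00/7228.19) = ln(1.028888) = 0.028479
(r − q) = 0.028479 / (270/365) = 0.038499
q = r − ln(F/S)/T = 0.0946 − 0.038499 = 0.056101
q = 5.61%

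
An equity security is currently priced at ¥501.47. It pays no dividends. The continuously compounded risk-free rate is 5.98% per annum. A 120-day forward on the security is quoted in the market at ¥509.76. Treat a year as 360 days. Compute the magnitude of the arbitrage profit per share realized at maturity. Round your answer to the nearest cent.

Fair forward: F* = S·e^(carry·T), with carry = r = 0.0598
F* = 501.47 · e^(0.0598 × 120/360) = 501.47 · e^0.019933 = 501.47 × 1.020133 = ¥511.5661
Market ¥509.76 < fair ¥511.5661: forward underpriced → reverse cash-and-carry (short spot, go long the forward).
At maturity, profit = |F_mkt − F*| = |509.76 − 511.5661| = ¥1.81 per share

¥1.81 per share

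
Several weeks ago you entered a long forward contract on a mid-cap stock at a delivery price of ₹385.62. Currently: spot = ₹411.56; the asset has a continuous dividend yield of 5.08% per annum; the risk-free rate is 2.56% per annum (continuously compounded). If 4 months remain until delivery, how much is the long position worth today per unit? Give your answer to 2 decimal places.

₹22.31

Current fair forward for the remaining 4 months: F = S·e^((r − q)·T), (r − q) = 0.0256 − 0.0508 = -0.0252
F = 411.56 · e^(-0.0252 × 4/12) = 411.56 × 0.991635 = 408.1173
Value of long forward = (F − K)·e^(−rT) = (408.1173 − 385.62) · e^(−0.0256·4/12)
= 22.4973 × 0.991503 = 22.31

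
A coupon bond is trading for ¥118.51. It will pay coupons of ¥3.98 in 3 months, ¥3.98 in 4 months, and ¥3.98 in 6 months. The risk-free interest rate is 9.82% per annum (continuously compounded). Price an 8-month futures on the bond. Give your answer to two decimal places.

PV(coupons) I = 3.98·e^(−0.0982·3/12) + 3.98·e^(−0.0982·4/12) + 3.98·e^(−0.0982·6/12)
I = 3.8835 + 3.8518 + 3.7893 = 11.5246
F = (S − I)·e^(rT) = (118.51 − 11.5246) · e^(0.0982·8/12)
= 106.9854 · e^0.065467 = 106.9854 × 1.067658 = ¥114.22

¥114.22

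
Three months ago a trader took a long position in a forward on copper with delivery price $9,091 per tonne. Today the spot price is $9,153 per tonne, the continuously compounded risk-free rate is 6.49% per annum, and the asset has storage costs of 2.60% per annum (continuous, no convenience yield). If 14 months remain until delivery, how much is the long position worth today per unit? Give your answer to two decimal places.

$1006.82 per tonne

Current fair forward for the remaining 14 months: F = S·e^((r + u)·T), (r + u) = 0.0649 + 0.0260 = 0.0909
F = 9153 · e^(0.0909 × 14/12) = 9153 × 1.11187747 = 10177.0145
Value of long forward = (F − K)·e^(−rT) = (10177.0145 − 9091) · e^(−0.0649·14/12)
= 1086.0145 × 0.92707884 = 1006.82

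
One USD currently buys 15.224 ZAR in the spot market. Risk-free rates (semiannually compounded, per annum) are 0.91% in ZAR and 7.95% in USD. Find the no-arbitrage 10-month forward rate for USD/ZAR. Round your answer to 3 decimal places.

14.375

By covered interest parity, F = S · (1+r_ZAR/2)^(2T) / (1+r_USD/2)^(2T)
= 15.224 × 1.007595 / 1.067124 = 15.224 × 0.944215
F = 14.375 ZAR per USD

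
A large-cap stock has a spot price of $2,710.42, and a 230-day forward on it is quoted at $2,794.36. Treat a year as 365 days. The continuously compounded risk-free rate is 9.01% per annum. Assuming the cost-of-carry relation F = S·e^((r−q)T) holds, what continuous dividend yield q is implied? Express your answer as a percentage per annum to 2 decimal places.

From F = S·e^((r−q)T): (r − q) = ln(F/S)/T
ln(2794.36/2710.42) = ln(1.030969) = 0.030499
(r − q) = 0.030499 / (230/365) = 0.048401
q = r − ln(F/S)/T = 0.0901 − 0.048401 = 0.041699
q = 4.17%

4.17%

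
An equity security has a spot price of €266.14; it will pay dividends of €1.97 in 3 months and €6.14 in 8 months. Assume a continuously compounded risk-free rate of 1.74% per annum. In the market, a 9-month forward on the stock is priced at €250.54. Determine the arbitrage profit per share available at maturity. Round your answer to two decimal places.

€10.96 per share

PV(dividends) I = 1.97·e^(−0.0174·3/12) + 6.14·e^(−0.0174·8/12) = 8.0306
Fair forward F* = (S − I)·e^(rT) = (266.14 − 8.0306)·e^0.013050 = 258.1094 × 1.013136 = 261.4999
Market €250.54 < fair 261.4999: forward underpriced → reverse cash-and-carry (short the stock, invest proceeds at r, pay the dividends, go long the forward).
Profit at T = |F_mkt − F*| = |250.54 − 261.4999| = €10.96 per share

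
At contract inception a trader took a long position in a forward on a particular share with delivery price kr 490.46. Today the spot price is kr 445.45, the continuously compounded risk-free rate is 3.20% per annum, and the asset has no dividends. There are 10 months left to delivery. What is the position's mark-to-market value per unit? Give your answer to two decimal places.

Current fair forward for the remaining 10 months: F = S·e^(r·T), r = 0.0320
F = 445.45 · e^(0.0320 × 10/12) = 445.45 × 1.027025 = 457.4883
Value of long forward = (F − K)·e^(−rT) = (457.4883 − 490.46) · e^(−0.0320·10/12)
= -32.9717 × 0.973686 = -32.10

-kr 32.10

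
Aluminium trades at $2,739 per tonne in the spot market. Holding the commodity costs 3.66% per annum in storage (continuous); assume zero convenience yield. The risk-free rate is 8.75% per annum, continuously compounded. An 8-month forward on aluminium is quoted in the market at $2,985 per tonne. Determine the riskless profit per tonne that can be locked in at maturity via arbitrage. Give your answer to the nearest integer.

$10 per tonne

Fair forward: F* = S·e^(carry·T), with carry = (r + u) = 0.0875 + 0.0366 = 0.1241
F* = 2739 · e^(0.1241 × 8/12) = 2739 · e^0.082733 = 2739 × 1.086252 = $2975.2442
Market $2985 > fair $2975.2442: forward overpriced → cash-and-carry (buy spot, short the forward).
At maturity, profit = |F_mkt − F*| = |2985 − 2975.2442| = $10 per tonne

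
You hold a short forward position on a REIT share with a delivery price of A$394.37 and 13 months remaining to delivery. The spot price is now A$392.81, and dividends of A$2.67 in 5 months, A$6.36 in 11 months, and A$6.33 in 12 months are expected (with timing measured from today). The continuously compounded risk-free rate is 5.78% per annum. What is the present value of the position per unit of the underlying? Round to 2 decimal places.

-A$7.76

PV(remaining dividends) I = 2.67·e^(−0.0578·5/12) + 6.36·e^(−0.0578·11/12) + 6.33·e^(−0.0578·12/12) = 14.6128
Current forward F = (S − I)·e^(rT) = (392.81 − 14.6128)·e^(0.0578·13/12) = 378.1972 × 1.064619 = 402.6359
Value (long) = (F − K)·e^(−rT) = (402.6359 − 394.37) × 0.939303 = 7.7642
Short position value = −(long value) = -A$7.76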